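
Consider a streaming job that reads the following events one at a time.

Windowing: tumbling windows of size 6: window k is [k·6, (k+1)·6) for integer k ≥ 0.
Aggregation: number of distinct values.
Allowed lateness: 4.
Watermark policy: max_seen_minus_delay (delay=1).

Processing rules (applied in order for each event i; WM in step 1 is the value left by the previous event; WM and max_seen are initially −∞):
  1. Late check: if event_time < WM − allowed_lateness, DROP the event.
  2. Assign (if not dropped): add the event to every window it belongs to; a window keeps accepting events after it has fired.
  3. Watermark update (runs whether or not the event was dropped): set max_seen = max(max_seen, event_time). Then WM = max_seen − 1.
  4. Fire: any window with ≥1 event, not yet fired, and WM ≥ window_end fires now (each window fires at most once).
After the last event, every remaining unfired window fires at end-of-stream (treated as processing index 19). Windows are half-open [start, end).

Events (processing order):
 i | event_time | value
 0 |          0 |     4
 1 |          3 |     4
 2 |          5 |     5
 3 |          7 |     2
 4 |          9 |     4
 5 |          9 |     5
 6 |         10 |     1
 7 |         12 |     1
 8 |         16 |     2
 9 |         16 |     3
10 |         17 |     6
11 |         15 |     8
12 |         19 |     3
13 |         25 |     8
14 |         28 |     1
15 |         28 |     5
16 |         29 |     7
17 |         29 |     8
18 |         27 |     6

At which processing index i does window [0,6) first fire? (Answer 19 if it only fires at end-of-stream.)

i=0 t=0 v=4: → [0,6); WM=-1
i=1 t=3 v=4: → [0,6); WM=2
i=2 t=5 v=5: → [0,6); WM=4
i=3 t=7 v=2: → [6,12); WM=6; [0,6) fires=2
i=4 t=9 v=4: → [6,12); WM=8
i=5 t=9 v=5: → [6,12); WM=8
i=6 t=10 v=1: → [6,12); WM=9
i=7 t=12 v=1: → [12,18); WM=11
i=8 t=16 v=2: → [12,18); WM=15; [6,12) fires=4
i=9 t=16 v=3: → [12,18); WM=15
i=10 t=17 v=6: → [12,18); WM=16
i=11 t=15 v=8: → [12,18); WM=16
i=12 t=19 v=3: → [18,24); WM=18; [12,18) fires=5
i=13 t=25 v=8: → [24,30); WM=24; [18,24) fires=1
i=14 t=28 v=1: → [24,30); WM=27
i=15 t=28 v=5: → [24,30); WM=27
i=16 t=29 v=7: → [24,30); WM=28
i=17 t=29 v=8: → [24,30); WM=28
i=18 t=27 v=6: → [24,30); WM=28

3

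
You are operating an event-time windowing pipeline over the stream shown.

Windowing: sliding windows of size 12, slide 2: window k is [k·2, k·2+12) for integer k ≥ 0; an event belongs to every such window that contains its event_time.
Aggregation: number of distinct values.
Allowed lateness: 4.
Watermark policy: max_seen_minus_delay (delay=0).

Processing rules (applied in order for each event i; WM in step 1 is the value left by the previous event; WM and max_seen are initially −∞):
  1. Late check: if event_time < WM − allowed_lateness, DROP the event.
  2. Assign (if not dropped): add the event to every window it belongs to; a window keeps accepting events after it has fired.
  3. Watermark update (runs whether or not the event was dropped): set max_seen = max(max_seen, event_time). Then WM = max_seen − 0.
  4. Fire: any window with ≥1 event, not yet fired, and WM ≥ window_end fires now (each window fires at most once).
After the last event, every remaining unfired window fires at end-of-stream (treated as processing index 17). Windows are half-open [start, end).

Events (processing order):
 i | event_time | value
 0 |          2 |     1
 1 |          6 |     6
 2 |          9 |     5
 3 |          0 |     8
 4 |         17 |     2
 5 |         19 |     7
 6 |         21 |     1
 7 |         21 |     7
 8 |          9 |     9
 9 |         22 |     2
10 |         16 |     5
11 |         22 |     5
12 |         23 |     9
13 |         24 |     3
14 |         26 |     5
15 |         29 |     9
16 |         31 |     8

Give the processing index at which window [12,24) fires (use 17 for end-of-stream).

13

i=0 t=2 v=1: → [2,14),[0,12); WM=2
i=1 t=6 v=6: → [6,18),[4,16),[2,14),[0,12); WM=6
i=2 t=9 v=5: → [8,20),[6,18),[4,16),[2,14),[0,12); WM=9
i=3 t=0 v=8: DROP (t<9-4); WM=9
i=4 t=17 v=2: → [16,28),[14,26),[12,24),[10,22),[8,20),[6,18); WM=17; [0,12) fires=3 [2,14) fires=3 [4,16) fires=2
i=5 t=19 v=7: → [18,30),[16,28),[14,26),[12,24),[10,22),[8,20); WM=19; [6,18) fires=3
i=6 t=21 v=1: → [20,32),[18,30),[16,28),[14,26),[12,24),[10,22); WM=21; [8,20) fires=3
i=7 t=21 v=7: → [20,32),[18,30),[16,28),[14,26),[12,24),[10,22); WM=21
i=8 t=9 v=9: DROP (t<21-4); WM=21
i=9 t=22 v=2: → [22,34),[20,32),[18,30),[16,28),[14,26),[12,24); WM=22; [10,22) fires=3
i=10 t=16 v=5: DROP (t<22-4); WM=22
i=11 t=22 v=5: → [22,34),[20,32),[18,30),[16,28),[14,26),[12,24); WM=22
i=12 t=23 v=9: → [22,34),[20,32),[18,30),[16,28),[14,26),[12,24); WM=23
i=13 t=24 v=3: → [24,36),[22,34),[20,32),[18,30),[16,28),[14,26); WM=24; [12,24) fires=5
i=14 t=26 v=5: → [26,38),[24,36),[22,34),[20,32),[18,30),[16,28); WM=26; [14,26) fires=6
i=15 t=29 v=9: → [28,40),[26,38),[24,36),[22,34),[20,32),[18,30); WM=29; [16,28) fires=6
i=16 t=31 v=8: → [30,42),[28,40),[26,38),[24,36),[22,34),[20,32); WM=31; [18,30) fires=6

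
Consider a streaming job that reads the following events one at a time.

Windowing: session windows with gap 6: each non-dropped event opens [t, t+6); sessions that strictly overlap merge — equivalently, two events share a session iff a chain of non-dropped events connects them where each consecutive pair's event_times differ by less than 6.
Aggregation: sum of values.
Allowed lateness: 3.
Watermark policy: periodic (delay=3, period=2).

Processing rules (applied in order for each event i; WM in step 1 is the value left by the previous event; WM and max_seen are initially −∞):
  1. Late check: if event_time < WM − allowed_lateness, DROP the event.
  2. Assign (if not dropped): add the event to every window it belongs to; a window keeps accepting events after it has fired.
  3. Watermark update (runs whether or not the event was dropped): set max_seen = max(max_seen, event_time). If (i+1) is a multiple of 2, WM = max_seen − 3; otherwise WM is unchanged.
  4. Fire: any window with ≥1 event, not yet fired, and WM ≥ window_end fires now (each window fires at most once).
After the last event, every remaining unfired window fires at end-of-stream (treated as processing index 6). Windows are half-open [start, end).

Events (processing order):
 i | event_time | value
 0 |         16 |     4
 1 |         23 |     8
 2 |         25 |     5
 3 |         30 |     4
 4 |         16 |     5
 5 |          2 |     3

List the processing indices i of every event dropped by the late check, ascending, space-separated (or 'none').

i=0 t=16 v=4: → [16,22); WM=−∞
i=1 t=23 v=8: → [23,29); WM=20
i=2 t=25 v=5: → [23,31); WM=20
i=3 t=30 v=4: → [23,36); WM=27
i=4 t=16 v=5: DROP (t<27-3); WM=27
i=5 t=2 v=3: DROP (t<27-3); WM=27

4 5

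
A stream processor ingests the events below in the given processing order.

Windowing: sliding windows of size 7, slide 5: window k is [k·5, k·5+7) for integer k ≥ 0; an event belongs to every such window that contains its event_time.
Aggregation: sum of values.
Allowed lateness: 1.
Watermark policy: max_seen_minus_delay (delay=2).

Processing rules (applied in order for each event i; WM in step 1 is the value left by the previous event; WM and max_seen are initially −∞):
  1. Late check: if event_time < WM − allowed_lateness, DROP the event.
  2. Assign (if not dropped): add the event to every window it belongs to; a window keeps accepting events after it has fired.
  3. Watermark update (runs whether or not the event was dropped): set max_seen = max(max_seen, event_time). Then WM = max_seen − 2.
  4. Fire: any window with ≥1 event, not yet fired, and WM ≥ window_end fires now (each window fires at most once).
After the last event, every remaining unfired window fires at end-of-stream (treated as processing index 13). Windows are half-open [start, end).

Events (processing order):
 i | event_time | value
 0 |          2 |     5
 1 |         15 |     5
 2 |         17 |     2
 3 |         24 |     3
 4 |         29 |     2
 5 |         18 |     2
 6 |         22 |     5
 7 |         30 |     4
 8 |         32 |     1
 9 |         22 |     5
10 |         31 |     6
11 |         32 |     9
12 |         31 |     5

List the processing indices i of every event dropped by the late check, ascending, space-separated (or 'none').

5 6 9

i=0 t=2 v=5: → [0,7); WM=0
i=1 t=15 v=5: → [15,22),[10,17); WM=13; [0,7) fires=5
i=2 t=17 v=2: → [15,22); WM=15
i=3 t=24 v=3: → [20,27); WM=22; [10,17) fires=5 [15,22) fires=7
i=4 t=29 v=2: → [25,32); WM=27; [20,27) fires=3
i=5 t=18 v=2: DROP (t<27-1); WM=27
i=6 t=22 v=5: DROP (t<27-1); WM=27
i=7 t=30 v=4: → [30,37),[25,32); WM=28
i=8 t=32 v=1: → [30,37); WM=30
i=9 t=22 v=5: DROP (t<30-1); WM=30
i=10 t=31 v=6: → [30,37),[25,32); WM=30
i=11 t=32 v=9: → [30,37); WM=30
i=12 t=31 v=5: → [30,37),[25,32); WM=30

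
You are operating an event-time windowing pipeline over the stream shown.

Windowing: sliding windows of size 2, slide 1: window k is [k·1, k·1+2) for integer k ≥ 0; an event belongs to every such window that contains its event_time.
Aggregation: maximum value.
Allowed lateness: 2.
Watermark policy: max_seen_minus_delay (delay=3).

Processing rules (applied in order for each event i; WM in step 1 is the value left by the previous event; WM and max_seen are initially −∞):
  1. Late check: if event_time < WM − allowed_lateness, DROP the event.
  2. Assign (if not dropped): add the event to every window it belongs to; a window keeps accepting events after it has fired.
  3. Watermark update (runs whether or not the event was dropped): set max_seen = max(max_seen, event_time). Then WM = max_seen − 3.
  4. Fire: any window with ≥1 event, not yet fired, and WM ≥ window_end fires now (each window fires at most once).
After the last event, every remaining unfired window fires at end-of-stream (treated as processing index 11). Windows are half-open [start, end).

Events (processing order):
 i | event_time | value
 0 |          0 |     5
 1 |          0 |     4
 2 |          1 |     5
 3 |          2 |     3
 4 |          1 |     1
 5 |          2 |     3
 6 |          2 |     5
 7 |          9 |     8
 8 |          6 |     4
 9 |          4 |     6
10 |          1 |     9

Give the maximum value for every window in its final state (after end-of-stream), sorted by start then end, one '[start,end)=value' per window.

i=0 t=0 v=5: → [0,2); WM=-3
i=1 t=0 v=4: → [0,2); WM=-3
i=2 t=1 v=5: → [1,3),[0,2); WM=-2
i=3 t=2 v=3: → [2,4),[1,3); WM=-1
i=4 t=1 v=1: → [1,3),[0,2); WM=-1
i=5 t=2 v=3: → [2,4),[1,3); WM=-1
i=6 t=2 v=5: → [2,4),[1,3); WM=-1
i=7 t=9 v=8: → [9,11),[8,10); WM=6; [0,2) fires=5 [1,3) fires=5 [2,4) fires=5
i=8 t=6 v=4: → [6,8),[5,7); WM=6
i=9 t=4 v=6: → [4,6),[3,5); WM=6; [3,5) fires=6 [4,6) fires=6
i=10 t=1 v=9: DROP (t<6-2); WM=6

[0,2)=5 [1,3)=5 [2,4)=5 [3,5)=6 [4,6)=6 [5,7)=4 [6,8)=4 [8,10)=8 [9,11)=8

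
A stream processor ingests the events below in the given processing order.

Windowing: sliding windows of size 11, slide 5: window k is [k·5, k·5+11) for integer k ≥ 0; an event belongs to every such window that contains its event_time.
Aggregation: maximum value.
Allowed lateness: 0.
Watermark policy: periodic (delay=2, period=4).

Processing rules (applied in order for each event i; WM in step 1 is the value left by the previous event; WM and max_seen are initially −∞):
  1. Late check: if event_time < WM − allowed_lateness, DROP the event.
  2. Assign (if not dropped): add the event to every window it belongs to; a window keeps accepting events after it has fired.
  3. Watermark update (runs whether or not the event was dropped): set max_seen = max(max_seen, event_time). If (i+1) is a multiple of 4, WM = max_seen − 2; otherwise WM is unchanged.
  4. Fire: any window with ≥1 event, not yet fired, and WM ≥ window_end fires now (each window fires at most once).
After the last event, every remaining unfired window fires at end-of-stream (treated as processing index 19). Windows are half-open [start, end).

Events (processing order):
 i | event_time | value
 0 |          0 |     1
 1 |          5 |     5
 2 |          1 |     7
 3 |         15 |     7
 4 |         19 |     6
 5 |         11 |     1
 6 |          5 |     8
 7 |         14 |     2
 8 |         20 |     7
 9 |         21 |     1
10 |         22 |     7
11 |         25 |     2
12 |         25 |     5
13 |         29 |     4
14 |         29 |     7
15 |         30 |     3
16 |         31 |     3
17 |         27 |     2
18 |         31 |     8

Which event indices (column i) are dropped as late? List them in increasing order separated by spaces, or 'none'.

i=0 t=0 v=1: → [0,11); WM=−∞
i=1 t=5 v=5: → [5,16),[0,11); WM=−∞
i=2 t=1 v=7: → [0,11); WM=−∞
i=3 t=15 v=7: → [15,26),[10,21),[5,16); WM=13; [0,11) fires=7
i=4 t=19 v=6: → [15,26),[10,21); WM=13
i=5 t=11 v=1: DROP (t<13-0); WM=13
i=6 t=5 v=8: DROP (t<13-0); WM=13
i=7 t=14 v=2: → [10,21),[5,16); WM=17; [5,16) fires=7
i=8 t=20 v=7: → [20,31),[15,26),[10,21); WM=17
i=9 t=21 v=1: → [20,31),[15,26); WM=17
i=10 t=22 v=7: → [20,31),[15,26); WM=17
i=11 t=25 v=2: → [25,36),[20,31),[15,26); WM=23; [10,21) fires=7
i=12 t=25 v=5: → [25,36),[20,31),[15,26); WM=23
i=13 t=29 v=4: → [25,36),[20,31); WM=23
i=14 t=29 v=7: → [25,36),[20,31); WM=23
i=15 t=30 v=3: → [30,41),[25,36),[20,31); WM=28; [15,26) fires=7
i=16 t=31 v=3: → [30,41),[25,36); WM=28
i=17 t=27 v=2: DROP (t<28-0); WM=28
i=18 t=31 v=8: → [30,41),[25,36); WM=28

5 6 17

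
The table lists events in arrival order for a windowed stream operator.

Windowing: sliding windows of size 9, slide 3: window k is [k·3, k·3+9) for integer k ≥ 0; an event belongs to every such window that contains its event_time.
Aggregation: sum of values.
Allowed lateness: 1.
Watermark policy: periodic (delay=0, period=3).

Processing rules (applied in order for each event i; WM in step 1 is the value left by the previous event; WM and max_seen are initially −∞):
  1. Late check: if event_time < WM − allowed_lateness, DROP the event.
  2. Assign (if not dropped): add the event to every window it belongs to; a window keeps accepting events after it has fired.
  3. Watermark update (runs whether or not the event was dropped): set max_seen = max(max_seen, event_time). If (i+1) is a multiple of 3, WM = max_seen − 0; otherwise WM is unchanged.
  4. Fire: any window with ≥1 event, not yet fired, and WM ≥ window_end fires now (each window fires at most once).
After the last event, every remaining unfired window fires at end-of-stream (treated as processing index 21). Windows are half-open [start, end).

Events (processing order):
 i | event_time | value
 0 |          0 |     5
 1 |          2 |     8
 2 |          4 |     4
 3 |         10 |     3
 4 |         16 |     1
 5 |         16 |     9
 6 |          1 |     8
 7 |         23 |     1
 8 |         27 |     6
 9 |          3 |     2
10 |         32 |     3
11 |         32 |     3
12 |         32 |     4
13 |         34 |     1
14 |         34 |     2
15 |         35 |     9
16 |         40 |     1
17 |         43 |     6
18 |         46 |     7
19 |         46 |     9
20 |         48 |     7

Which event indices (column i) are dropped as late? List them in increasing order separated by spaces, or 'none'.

6 9

i=0 t=0 v=5: → [0,9); WM=−∞
i=1 t=2 v=8: → [0,9); WM=−∞
i=2 t=4 v=4: → [3,12),[0,9); WM=4
i=3 t=10 v=3: → [9,18),[6,15),[3,12); WM=4
i=4 t=16 v=1: → [15,24),[12,21),[9,18); WM=4
i=5 t=16 v=9: → [15,24),[12,21),[9,18); WM=16; [0,9) fires=17 [3,12) fires=7 [6,15) fires=3
i=6 t=1 v=8: DROP (t<16-1); WM=16
i=7 t=23 v=1: → [21,30),[18,27),[15,24); WM=16
i=8 t=27 v=6: → [27,36),[24,33),[21,30); WM=27; [9,18) fires=13 [12,21) fires=10 [15,24) fires=11 [18,27) fires=1
i=9 t=3 v=2: DROP (t<27-1); WM=27
i=10 t=32 v=3: → [30,39),[27,36),[24,33); WM=27
i=11 t=32 v=3: → [30,39),[27,36),[24,33); WM=32; [21,30) fires=7
i=12 t=32 v=4: → [30,39),[27,36),[24,33); WM=32
i=13 t=34 v=1: → [33,42),[30,39),[27,36); WM=32
i=14 t=34 v=2: → [33,42),[30,39),[27,36); WM=34; [24,33) fires=16
i=15 t=35 v=9: → [33,42),[30,39),[27,36); WM=34
i=16 t=40 v=1: → [39,48),[36,45),[33,42); WM=34
i=17 t=43 v=6: → [42,51),[39,48),[36,45); WM=43; [27,36) fires=28 [30,39) fires=22 [33,42) fires=13
i=18 t=46 v=7: → [45,54),[42,51),[39,48); WM=43
i=19 t=46 v=9: → [45,54),[42,51),[39,48); WM=43
i=20 t=48 v=7: → [48,57),[45,54),[42,51); WM=48; [36,45) fires=7 [39,48) fires=23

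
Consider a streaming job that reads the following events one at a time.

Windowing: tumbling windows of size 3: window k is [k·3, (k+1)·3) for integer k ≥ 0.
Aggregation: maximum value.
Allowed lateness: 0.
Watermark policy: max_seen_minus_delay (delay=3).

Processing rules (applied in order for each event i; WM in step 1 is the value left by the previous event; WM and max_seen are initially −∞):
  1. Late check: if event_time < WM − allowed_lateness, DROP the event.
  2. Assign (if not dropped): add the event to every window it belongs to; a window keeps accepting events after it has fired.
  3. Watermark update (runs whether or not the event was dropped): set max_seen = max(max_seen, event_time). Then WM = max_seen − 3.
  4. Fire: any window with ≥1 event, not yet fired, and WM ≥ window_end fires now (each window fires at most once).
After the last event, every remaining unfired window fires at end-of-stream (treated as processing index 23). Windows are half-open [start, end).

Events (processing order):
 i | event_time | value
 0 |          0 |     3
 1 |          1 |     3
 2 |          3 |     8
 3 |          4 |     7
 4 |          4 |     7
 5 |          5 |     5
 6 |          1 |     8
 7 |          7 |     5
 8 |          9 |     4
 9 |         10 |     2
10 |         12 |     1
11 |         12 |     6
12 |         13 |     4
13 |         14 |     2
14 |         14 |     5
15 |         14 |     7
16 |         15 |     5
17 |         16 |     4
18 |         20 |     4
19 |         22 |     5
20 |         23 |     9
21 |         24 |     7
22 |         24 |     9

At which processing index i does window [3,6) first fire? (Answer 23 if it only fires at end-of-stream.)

8

i=0 t=0 v=3: → [0,3); WM=-3
i=1 t=1 v=3: → [0,3); WM=-2
i=2 t=3 v=8: → [3,6); WM=0
i=3 t=4 v=7: → [3,6); WM=1
i=4 t=4 v=7: → [3,6); WM=1
i=5 t=5 v=5: → [3,6); WM=2
i=6 t=1 v=8: DROP (t<2-0); WM=2
i=7 t=7 v=5: → [6,9); WM=4; [0,3) fires=3
i=8 t=9 v=4: → [9,12); WM=6; [3,6) fires=8
i=9 t=10 v=2: → [9,12); WM=7
i=10 t=12 v=1: → [12,15); WM=9; [6,9) fires=5
i=11 t=12 v=6: → [12,15); WM=9
i=12 t=13 v=4: → [12,15); WM=10
i=13 t=14 v=2: → [12,15); WM=11
i=14 t=14 v=5: → [12,15); WM=11
i=15 t=14 v=7: → [12,15); WM=11
i=16 t=15 v=5: → [15,18); WM=12; [9,12) fires=4
i=17 t=16 v=4: → [15,18); WM=13
i=18 t=20 v=4: → [18,21); WM=17; [12,15) fires=7
i=19 t=22 v=5: → [21,24); WM=19; [15,18) fires=5
i=20 t=23 v=9: → [21,24); WM=20
i=21 t=24 v=7: → [24,27); WM=21; [18,21) fires=4
i=22 t=24 v=9: → [24,27); WM=21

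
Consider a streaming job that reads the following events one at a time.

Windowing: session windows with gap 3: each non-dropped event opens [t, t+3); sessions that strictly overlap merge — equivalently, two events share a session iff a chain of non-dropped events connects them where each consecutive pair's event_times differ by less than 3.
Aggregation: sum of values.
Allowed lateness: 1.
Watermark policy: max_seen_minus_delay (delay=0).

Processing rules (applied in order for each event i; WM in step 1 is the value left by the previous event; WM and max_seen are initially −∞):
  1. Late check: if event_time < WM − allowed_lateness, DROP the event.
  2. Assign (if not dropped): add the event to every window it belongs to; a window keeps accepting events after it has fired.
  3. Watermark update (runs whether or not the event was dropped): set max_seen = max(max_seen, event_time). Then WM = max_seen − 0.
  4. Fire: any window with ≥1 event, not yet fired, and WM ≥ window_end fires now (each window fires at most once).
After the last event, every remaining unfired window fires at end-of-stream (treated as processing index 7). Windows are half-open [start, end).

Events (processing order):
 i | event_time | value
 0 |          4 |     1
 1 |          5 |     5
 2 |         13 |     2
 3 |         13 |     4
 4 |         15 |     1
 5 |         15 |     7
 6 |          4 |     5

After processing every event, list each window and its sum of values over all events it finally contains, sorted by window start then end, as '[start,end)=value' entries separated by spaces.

i=0 t=4 v=1: → [4,7); WM=4
i=1 t=5 v=5: → [4,8); WM=5
i=2 t=13 v=2: → [13,16); WM=13
i=3 t=13 v=4: → [13,16); WM=13
i=4 t=15 v=1: → [13,18); WM=15
i=5 t=15 v=7: → [13,18); WM=15
i=6 t=4 v=5: DROP (t<15-1); WM=15

[4,8)=6 [13,18)=14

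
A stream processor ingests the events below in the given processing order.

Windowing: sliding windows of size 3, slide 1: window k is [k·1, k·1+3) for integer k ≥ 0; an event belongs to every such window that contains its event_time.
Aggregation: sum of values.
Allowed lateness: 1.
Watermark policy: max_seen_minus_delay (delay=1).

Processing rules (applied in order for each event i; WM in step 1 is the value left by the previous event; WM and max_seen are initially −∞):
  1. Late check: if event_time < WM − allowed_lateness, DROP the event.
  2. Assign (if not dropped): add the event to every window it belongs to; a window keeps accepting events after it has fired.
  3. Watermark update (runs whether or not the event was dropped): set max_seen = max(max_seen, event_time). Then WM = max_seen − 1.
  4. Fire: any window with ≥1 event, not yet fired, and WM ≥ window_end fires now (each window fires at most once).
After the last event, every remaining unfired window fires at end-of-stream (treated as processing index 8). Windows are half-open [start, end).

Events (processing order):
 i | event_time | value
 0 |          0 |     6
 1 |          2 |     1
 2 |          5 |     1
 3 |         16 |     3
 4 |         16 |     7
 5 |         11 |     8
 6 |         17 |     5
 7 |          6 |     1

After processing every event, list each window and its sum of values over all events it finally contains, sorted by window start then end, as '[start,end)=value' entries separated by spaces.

[0,3)=7 [1,4)=1 [2,5)=1 [3,6)=1 [4,7)=1 [5,8)=1 [14,17)=10 [15,18)=15 [16,19)=15 [17,20)=5

i=0 t=0 v=6: → [0,3); WM=-1
i=1 t=2 v=1: → [2,5),[1,4),[0,3); WM=1
i=2 t=5 v=1: → [5,8),[4,7),[3,6); WM=4; [0,3) fires=7 [1,4) fires=1
i=3 t=16 v=3: → [16,19),[15,18),[14,17); WM=15; [2,5) fires=1 [3,6) fires=1 [4,7) fires=1 [5,8) fires=1
i=4 t=16 v=7: → [16,19),[15,18),[14,17); WM=15
i=5 t=11 v=8: DROP (t<15-1); WM=15
i=6 t=17 v=5: → [17,20),[16,19),[15,18); WM=16
i=7 t=6 v=1: DROP (t<16-1); WM=16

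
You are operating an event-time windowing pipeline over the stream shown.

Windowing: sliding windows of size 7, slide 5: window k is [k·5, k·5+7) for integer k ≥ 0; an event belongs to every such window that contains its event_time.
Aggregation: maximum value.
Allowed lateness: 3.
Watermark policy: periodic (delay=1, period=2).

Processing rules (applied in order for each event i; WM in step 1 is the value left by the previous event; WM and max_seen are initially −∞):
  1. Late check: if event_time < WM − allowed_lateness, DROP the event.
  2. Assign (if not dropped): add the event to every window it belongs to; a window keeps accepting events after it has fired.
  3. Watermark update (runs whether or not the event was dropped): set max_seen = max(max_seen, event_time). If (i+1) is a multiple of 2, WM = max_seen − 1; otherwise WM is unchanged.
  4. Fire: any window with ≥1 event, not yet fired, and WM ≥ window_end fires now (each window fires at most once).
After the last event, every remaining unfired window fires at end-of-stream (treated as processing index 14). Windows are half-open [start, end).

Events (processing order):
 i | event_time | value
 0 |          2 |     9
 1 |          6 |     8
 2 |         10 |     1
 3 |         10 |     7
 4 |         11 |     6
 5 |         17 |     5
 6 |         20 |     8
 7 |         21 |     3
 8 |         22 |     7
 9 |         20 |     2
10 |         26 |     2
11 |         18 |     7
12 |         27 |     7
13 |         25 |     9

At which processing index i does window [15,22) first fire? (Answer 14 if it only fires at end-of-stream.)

i=0 t=2 v=9: → [0,7); WM=−∞
i=1 t=6 v=8: → [5,12),[0,7); WM=5
i=2 t=10 v=1: → [10,17),[5,12); WM=5
i=3 t=10 v=7: → [10,17),[5,12); WM=9; [0,7) fires=9
i=4 t=11 v=6: → [10,17),[5,12); WM=9
i=5 t=17 v=5: → [15,22); WM=16; [5,12) fires=8
i=6 t=20 v=8: → [20,27),[15,22); WM=16
i=7 t=21 v=3: → [20,27),[15,22); WM=20; [10,17) fires=7
i=8 t=22 v=7: → [20,27); WM=20
i=9 t=20 v=2: → [20,27),[15,22); WM=21
i=10 t=26 v=2: → [25,32),[20,27); WM=21
i=11 t=18 v=7: → [15,22); WM=25; [15,22) fires=8
i=12 t=27 v=7: → [25,32); WM=25
i=13 t=25 v=9: → [25,32),[20,27); WM=26

11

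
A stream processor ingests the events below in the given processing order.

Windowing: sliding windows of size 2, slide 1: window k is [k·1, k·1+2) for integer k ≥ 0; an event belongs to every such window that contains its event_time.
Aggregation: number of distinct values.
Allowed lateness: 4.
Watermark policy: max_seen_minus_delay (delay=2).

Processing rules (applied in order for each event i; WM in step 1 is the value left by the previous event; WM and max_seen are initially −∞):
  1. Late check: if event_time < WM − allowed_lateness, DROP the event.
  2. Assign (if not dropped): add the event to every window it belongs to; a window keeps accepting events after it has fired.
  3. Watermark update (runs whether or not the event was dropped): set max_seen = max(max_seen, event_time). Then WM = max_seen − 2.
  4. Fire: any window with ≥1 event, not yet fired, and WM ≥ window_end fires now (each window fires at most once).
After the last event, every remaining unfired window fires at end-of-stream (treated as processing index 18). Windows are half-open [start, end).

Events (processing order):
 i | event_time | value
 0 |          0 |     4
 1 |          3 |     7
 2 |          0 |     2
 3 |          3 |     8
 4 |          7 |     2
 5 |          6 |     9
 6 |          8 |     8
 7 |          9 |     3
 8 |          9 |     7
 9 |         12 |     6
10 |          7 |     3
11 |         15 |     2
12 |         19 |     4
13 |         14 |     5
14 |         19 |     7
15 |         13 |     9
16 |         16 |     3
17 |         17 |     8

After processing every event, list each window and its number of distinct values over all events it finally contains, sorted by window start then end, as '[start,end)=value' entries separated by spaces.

i=0 t=0 v=4: → [0,2); WM=-2
i=1 t=3 v=7: → [3,5),[2,4); WM=1
i=2 t=0 v=2: → [0,2); WM=1
i=3 t=3 v=8: → [3,5),[2,4); WM=1
i=4 t=7 v=2: → [7,9),[6,8); WM=5; [0,2) fires=2 [2,4) fires=2 [3,5) fires=2
i=5 t=6 v=9: → [6,8),[5,7); WM=5
i=6 t=8 v=8: → [8,10),[7,9); WM=6
i=7 t=9 v=3: → [9,11),[8,10); WM=7; [5,7) fires=1
i=8 t=9 v=7: → [9,11),[8,10); WM=7
i=9 t=12 v=6: → [12,14),[11,13); WM=10; [6,8) fires=2 [7,9) fires=2 [8,10) fires=3
i=10 t=7 v=3: → [7,9),[6,8); WM=10
i=11 t=15 v=2: → [15,17),[14,16); WM=13; [9,11) fires=2 [11,13) fires=1
i=12 t=19 v=4: → [19,21),[18,20); WM=17; [12,14) fires=1 [14,16) fires=1 [15,17) fires=1
i=13 t=14 v=5: → [14,16),[13,15); WM=17; [13,15) fires=1
i=14 t=19 v=7: → [19,21),[18,20); WM=17
i=15 t=13 v=9: → [13,15),[12,14); WM=17
i=16 t=16 v=3: → [16,18),[15,17); WM=17
i=17 t=17 v=8: → [17,19),[16,18); WM=17

[0,2)=2 [2,4)=2 [3,5)=2 [5,7)=1 [6,8)=3 [7,9)=3 [8,10)=3 [9,11)=2 [11,13)=1 [12,14)=2 [13,15)=2 [14,16)=2 [15,17)=2 [16,18)=2 [17,19)=1 [18,20)=2 [19,21)=2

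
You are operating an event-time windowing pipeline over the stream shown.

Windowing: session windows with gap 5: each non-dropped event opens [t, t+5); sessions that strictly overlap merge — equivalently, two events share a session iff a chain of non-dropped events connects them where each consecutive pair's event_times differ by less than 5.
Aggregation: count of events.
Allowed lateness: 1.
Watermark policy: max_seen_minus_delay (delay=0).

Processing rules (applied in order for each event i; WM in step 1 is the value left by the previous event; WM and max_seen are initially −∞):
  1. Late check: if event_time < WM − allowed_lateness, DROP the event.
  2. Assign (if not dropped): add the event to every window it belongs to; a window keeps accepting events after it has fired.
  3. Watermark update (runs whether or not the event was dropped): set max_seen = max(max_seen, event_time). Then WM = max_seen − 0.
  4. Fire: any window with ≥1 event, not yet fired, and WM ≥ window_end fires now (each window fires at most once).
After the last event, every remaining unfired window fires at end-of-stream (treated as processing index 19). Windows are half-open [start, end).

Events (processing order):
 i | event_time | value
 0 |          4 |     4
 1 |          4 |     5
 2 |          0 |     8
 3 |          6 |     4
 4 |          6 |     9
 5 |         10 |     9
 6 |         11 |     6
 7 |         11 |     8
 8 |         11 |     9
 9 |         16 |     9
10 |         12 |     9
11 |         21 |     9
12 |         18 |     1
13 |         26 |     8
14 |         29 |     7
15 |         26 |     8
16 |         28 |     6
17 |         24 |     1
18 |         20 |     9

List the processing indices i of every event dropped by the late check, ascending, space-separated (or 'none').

2 10 12 15 17 18

i=0 t=4 v=4: → [4,9); WM=4
i=1 t=4 v=5: → [4,9); WM=4
i=2 t=0 v=8: DROP (t<4-1); WM=4
i=3 t=6 v=4: → [4,11); WM=6
i=4 t=6 v=9: → [4,11); WM=6
i=5 t=10 v=9: → [4,15); WM=10
i=6 t=11 v=6: → [4,16); WM=11
i=7 t=11 v=8: → [4,16); WM=11
i=8 t=11 v=9: → [4,16); WM=11
i=9 t=16 v=9: → [16,21); WM=16
i=10 t=12 v=9: DROP (t<16-1); WM=16
i=11 t=21 v=9: → [21,26); WM=21
i=12 t=18 v=1: DROP (t<21-1); WM=21
i=13 t=26 v=8: → [26,31); WM=26
i=14 t=29 v=7: → [26,34); WM=29
i=15 t=26 v=8: DROP (t<29-1); WM=29
i=16 t=28 v=6: → [26,34); WM=29
i=17 t=24 v=1: DROP (t<29-1); WM=29
i=18 t=20 v=9: DROP (t<29-1); WM=29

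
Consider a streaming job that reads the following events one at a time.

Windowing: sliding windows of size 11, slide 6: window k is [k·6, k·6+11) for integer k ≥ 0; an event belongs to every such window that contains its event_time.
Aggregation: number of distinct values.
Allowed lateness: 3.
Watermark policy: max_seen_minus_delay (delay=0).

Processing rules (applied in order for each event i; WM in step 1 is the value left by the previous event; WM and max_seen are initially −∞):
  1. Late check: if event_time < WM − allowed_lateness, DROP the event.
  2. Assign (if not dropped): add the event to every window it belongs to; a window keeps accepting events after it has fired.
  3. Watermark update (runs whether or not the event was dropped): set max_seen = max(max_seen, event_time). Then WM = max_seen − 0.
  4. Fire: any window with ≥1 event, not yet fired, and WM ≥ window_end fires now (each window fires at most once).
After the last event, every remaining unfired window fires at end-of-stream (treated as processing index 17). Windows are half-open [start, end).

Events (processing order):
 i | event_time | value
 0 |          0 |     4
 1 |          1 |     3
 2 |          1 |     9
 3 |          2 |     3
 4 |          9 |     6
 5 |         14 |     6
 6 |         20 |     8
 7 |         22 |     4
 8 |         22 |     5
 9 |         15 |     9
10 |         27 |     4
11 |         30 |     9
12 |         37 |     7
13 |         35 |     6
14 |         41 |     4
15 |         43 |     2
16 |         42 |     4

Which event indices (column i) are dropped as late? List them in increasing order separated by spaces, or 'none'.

9

i=0 t=0 v=4: → [0,11); WM=0
i=1 t=1 v=3: → [0,11); WM=1
i=2 t=1 v=9: → [0,11); WM=1
i=3 t=2 v=3: → [0,11); WM=2
i=4 t=9 v=6: → [6,17),[0,11); WM=9
i=5 t=14 v=6: → [12,23),[6,17); WM=14; [0,11) fires=4
i=6 t=20 v=8: → [18,29),[12,23); WM=20; [6,17) fires=1
i=7 t=22 v=4: → [18,29),[12,23); WM=22
i=8 t=22 v=5: → [18,29),[12,23); WM=22
i=9 t=15 v=9: DROP (t<22-3); WM=22
i=10 t=27 v=4: → [24,35),[18,29); WM=27; [12,23) fires=4
i=11 t=30 v=9: → [30,41),[24,35); WM=30; [18,29) fires=3
i=12 t=37 v=7: → [36,47),[30,41); WM=37; [24,35) fires=2
i=13 t=35 v=6: → [30,41); WM=37
i=14 t=41 v=4: → [36,47); WM=41; [30,41) fires=3
i=15 t=43 v=2: → [42,53),[36,47); WM=43
i=16 t=42 v=4: → [42,53),[36,47); WM=43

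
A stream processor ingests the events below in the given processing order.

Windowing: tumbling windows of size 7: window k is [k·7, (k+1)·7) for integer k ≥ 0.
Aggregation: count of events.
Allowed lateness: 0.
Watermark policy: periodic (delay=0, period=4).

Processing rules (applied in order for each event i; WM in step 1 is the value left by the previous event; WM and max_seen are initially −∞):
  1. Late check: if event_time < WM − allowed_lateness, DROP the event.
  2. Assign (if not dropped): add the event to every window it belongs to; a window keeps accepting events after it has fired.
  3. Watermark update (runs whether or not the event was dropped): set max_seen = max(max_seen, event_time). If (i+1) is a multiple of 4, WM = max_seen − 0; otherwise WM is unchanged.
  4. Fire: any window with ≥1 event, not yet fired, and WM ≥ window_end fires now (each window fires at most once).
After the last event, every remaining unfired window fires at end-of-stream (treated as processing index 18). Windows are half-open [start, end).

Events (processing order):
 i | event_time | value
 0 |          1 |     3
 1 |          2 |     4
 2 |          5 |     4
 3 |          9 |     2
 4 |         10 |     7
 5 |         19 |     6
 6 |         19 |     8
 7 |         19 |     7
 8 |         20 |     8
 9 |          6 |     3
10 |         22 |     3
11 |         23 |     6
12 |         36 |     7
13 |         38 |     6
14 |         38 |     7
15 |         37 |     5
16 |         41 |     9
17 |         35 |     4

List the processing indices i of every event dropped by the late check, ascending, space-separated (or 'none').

i=0 t=1 v=3: → [0,7); WM=−∞
i=1 t=2 v=4: → [0,7); WM=−∞
i=2 t=5 v=4: → [0,7); WM=−∞
i=3 t=9 v=2: → [7,14); WM=9; [0,7) fires=3
i=4 t=10 v=7: → [7,14); WM=9
i=5 t=19 v=6: → [14,21); WM=9
i=6 t=19 v=8: → [14,21); WM=9
i=7 t=19 v=7: → [14,21); WM=19; [7,14) fires=2
i=8 t=20 v=8: → [14,21); WM=19
i=9 t=6 v=3: DROP (t<19-0); WM=19
i=10 t=22 v=3: → [21,28); WM=19
i=11 t=23 v=6: → [21,28); WM=23; [14,21) fires=4
i=12 t=36 v=7: → [35,42); WM=23
i=13 t=38 v=6: → [35,42); WM=23
i=14 t=38 v=7: → [35,42); WM=23
i=15 t=37 v=5: → [35,42); WM=38; [21,28) fires=2
i=16 t=41 v=9: → [35,42); WM=38
i=17 t=35 v=4: DROP (t<38-0); WM=38

9 17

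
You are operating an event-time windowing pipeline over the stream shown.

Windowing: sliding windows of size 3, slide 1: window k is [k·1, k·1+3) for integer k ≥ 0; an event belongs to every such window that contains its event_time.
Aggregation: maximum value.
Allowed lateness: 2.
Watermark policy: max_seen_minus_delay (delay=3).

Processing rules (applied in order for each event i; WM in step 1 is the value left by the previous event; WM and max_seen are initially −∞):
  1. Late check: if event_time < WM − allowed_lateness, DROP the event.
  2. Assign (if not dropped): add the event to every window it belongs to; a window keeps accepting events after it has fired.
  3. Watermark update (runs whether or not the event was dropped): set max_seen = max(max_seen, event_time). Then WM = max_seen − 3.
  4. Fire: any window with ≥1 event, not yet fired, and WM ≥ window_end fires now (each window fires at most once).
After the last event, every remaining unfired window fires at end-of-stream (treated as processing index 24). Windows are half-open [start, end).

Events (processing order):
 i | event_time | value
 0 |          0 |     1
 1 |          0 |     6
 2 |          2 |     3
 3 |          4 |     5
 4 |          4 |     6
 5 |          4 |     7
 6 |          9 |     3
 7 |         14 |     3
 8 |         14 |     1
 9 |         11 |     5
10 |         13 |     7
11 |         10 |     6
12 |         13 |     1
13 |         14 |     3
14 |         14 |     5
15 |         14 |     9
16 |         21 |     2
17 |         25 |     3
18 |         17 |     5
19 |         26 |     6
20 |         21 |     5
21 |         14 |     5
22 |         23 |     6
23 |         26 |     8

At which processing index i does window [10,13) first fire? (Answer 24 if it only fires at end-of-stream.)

i=0 t=0 v=1: → [0,3); WM=-3
i=1 t=0 v=6: → [0,3); WM=-3
i=2 t=2 v=3: → [2,5),[1,4),[0,3); WM=-1
i=3 t=4 v=5: → [4,7),[3,6),[2,5); WM=1
i=4 t=4 v=6: → [4,7),[3,6),[2,5); WM=1
i=5 t=4 v=7: → [4,7),[3,6),[2,5); WM=1
i=6 t=9 v=3: → [9,12),[8,11),[7,10); WM=6; [0,3) fires=6 [1,4) fires=3 [2,5) fires=7 [3,6) fires=7
i=7 t=14 v=3: → [14,17),[13,16),[12,15); WM=11; [4,7) fires=7 [7,10) fires=3 [8,11) fires=3
i=8 t=14 v=1: → [14,17),[13,16),[12,15); WM=11
i=9 t=11 v=5: → [11,14),[10,13),[9,12); WM=11
i=10 t=13 v=7: → [13,16),[12,15),[11,14); WM=11
i=11 t=10 v=6: → [10,13),[9,12),[8,11); WM=11
i=12 t=13 v=1: → [13,16),[12,15),[11,14); WM=11
i=13 t=14 v=3: → [14,17),[13,16),[12,15); WM=11
i=14 t=14 v=5: → [14,17),[13,16),[12,15); WM=11
i=15 t=14 v=9: → [14,17),[13,16),[12,15); WM=11
i=16 t=21 v=2: → [21,24),[20,23),[19,22); WM=18; [9,12) fires=6 [10,13) fires=6 [11,14) fires=7 [12,15) fires=9 [13,16) fires=9 [14,17) fires=9
i=17 t=25 v=3: → [25,28),[24,27),[23,26); WM=22; [19,22) fires=2
i=18 t=17 v=5: DROP (t<22-2); WM=22
i=19 t=26 v=6: → [26,29),[25,28),[24,27); WM=23; [20,23) fires=2
i=20 t=21 v=5: → [21,24),[20,23),[19,22); WM=23
i=21 t=14 v=5: DROP (t<23-2); WM=23
i=22 t=23 v=6: → [23,26),[22,25),[21,24); WM=23
i=23 t=26 v=8: → [26,29),[25,28),[24,27); WM=23

16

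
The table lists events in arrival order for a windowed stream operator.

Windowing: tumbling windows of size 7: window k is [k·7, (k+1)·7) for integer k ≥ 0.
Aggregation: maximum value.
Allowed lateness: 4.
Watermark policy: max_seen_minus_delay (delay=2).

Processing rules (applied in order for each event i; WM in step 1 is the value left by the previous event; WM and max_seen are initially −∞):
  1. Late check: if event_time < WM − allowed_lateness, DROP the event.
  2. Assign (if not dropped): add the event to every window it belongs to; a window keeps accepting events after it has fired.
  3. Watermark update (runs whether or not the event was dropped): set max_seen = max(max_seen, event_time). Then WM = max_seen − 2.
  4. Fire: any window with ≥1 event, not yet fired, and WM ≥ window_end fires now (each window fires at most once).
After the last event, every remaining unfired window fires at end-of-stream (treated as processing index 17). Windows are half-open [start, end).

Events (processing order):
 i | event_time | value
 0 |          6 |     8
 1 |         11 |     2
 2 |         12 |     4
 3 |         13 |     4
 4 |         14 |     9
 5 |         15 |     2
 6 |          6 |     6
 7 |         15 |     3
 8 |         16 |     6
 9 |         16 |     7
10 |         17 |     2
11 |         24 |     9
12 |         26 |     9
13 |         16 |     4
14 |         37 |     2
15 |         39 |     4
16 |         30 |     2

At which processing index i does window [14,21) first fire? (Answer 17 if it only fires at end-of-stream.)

11

i=0 t=6 v=8: → [0,7); WM=4
i=1 t=11 v=2: → [7,14); WM=9; [0,7) fires=8
i=2 t=12 v=4: → [7,14); WM=10
i=3 t=13 v=4: → [7,14); WM=11
i=4 t=14 v=9: → [14,21); WM=12
i=5 t=15 v=2: → [14,21); WM=13
i=6 t=6 v=6: DROP (t<13-4); WM=13
i=7 t=15 v=3: → [14,21); WM=13
i=8 t=16 v=6: → [14,21); WM=14; [7,14) fires=4
i=9 t=16 v=7: → [14,21); WM=14
i=10 t=17 v=2: → [14,21); WM=15
i=11 t=24 v=9: → [21,28); WM=22; [14,21) fires=9
i=12 t=26 v=9: → [21,28); WM=24
i=13 t=16 v=4: DROP (t<24-4); WM=24
i=14 t=37 v=2: → [35,42); WM=35; [21,28) fires=9
i=15 t=39 v=4: → [35,42); WM=37
i=16 t=30 v=2: DROP (t<37-4); WM=37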